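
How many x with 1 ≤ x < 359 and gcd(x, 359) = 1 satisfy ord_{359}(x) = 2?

1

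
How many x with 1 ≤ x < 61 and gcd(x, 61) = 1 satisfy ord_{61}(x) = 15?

φ(61) = 61 − 1 = 60 = 2^2 · 3 · 5.
(Z/61Z)^× is cyclic (|G| = 60); a cyclic group of order m has exactly φ(d) elements of each order d | m, and none otherwise.
15 = 3 · 5 divides 60, and φ(15) = 8.

8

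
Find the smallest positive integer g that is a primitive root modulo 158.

3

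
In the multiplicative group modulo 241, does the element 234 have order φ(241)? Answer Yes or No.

φ(241) = 241 − 1 = 240 = 2^4 · 3 · 5.
234 is a primitive root mod 241 iff 234^(φ(241)/q) ≢ 1 for every prime q | φ(241), i.e. q ∈ {2, 3, 5}.
234^120 ≡ 240 (mod 241)  [q = 2: ≢ 1 ✓]
234^80 ≡ 15 (mod 241)  [q = 3: ≢ 1 ✓]
234^48 ≡ 91 (mod 241)  [q = 5: ≢ 1 ✓]
Every test exponent gives a nontrivial residue, hence 234 generates the full group.

Yes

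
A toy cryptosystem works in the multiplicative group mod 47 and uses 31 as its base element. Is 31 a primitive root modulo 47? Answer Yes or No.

Yes

φ(47) = 47 − 1 = 46 = 2 · 23.
An element g generates (Z/47Z)^× iff g^(46/q) ≢ 1 (mod 47) for each prime q ∈ {2, 23}.
31^23 ≡ 46 (mod 47)  [q = 2: ≢ 1 ✓]
31^2 ≡ 21 (mod 47)  [q = 23: ≢ 1 ✓]
All checks pass, so 31 has order 46 and is a primitive root modulo 47.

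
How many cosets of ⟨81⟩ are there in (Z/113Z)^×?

By Lagrange's theorem, ord_113(81) divides φ(113) = 113 − 1 = 112 = 2^4 · 7.
Divisors of 112: 1, 2, 4, 7, 8, 14, 16, 28, 56, 112.
Test each divisor d:
81^1 ≡ 81 (mod 113)
81^2 ≡ 7 (mod 113)
81^4 ≡ 49 (mod 113)
81^7 ≡ 98 (mod 113)
81^8 ≡ 28 (mod 113)
81^14 ≡ 112 (mod 113)
81^16 ≡ 106 (mod 113)
81^28 ≡ 1 (mod 113) ✓
So ord_113(81) = 28, hence |⟨81⟩| = 28.
The index is φ(113) / ord(81) = 112 / 28 = 4.

4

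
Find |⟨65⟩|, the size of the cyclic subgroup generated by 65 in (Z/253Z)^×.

ord(65) | φ(253) = φ(11·23) = (11−1)·(23−1) = 10·22 = 220 = 2^2 · 5 · 11.
Divisors of 220: 1, 2, 4, 5, 10, 11, 20, 22, 44, 55, 110, 220.
Evaluate successive powers at the divisors of 220:
65^1 ≡ 65
65^2 ≡ 177
65^4 ≡ 210
65^5 ≡ 241
65^10 ≡ 144
65^11 ≡ 252
65^20 ≡ 243
65^22 ≡ 1
The smallest such exponent is 22, so the order of 65 is 22.

22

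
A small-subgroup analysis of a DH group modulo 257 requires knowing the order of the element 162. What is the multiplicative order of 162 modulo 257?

By Lagrange's theorem, ord_257(162) divides φ(257) = 257 − 1 = 256 = 2^8.
Divisors of 256: 1, 2, 4, 8, 16, 32, 64, 128, 256.
Compute 162^d (mod 257) for the divisors d until we hit 1:
162^1 ≡ 162 (mod 257)
162^2 ≡ 30 (mod 257)
162^4 ≡ 129 (mod 257)
162^8 ≡ 193 (mod 257)
162^16 ≡ 241 (mod 257)
162^32 ≡ 256 (mod 257)
162^64 ≡ 1 (mod 257) ✓
Therefore the multiplicative order of 162 modulo 257 is 64.

64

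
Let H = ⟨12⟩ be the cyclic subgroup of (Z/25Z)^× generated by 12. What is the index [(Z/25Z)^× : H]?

By Lagrange's theorem, ord_25(12) divides φ(25) = φ(5^2) = 5·(5−1) = 20 = 2^2 · 5.
Divisors of 20: 1, 2, 4, 5, 10, 20.
Compute 12^d (mod 25) for the divisors d until we hit 1:
12^1 ≡ 12 (mod 25)
12^2 ≡ 19 (mod 25)
12^4 ≡ 11 (mod 25)
12^5 ≡ 7 (mod 25)
12^10 ≡ 24 (mod 25)
12^20 ≡ 1 (mod 25) ✓
Thus |⟨12⟩| = ord(12) = 20.
[(Z/25Z)^× : ⟨12⟩] = 20/20 = 1.

1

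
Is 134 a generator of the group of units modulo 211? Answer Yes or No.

No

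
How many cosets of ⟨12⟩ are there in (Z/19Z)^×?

3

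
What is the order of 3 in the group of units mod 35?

By Lagrange's theorem, ord_35(3) divides φ(35) = φ(5·7) = (5−1)·(7−1) = 4·6 = 24 = 2^3 · 3.
Divisors of 24: 1, 2, 3, 4, 6, 8, 12, 24.
Test each divisor d:
3^1 ≡ 3
3^2 ≡ 9
3^3 ≡ 27
3^4 ≡ 11
3^6 ≡ 29
3^8 ≡ 16
3^12 ≡ 1
Hence ord(3) = 12.

12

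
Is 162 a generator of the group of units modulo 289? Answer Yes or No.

No

φ(289) = φ(17^2) = 17·(17−1) = 272 = 2^4 · 17.
162 is a primitive root mod 289 iff 162^(φ(289)/q) ≢ 1 for every prime q | φ(289), i.e. q ∈ {2, 17}.
162^136 ≡ 1 (mod 289)  [q = 2: ≡ 1 ✗]
162^16 ≡ 35 (mod 289)  [q = 17: ≢ 1 ✓]
Since 162^136 ≡ 1, the order of 162 divides 136 < 272, so 162 is not a primitive root.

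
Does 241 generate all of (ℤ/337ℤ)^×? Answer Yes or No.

No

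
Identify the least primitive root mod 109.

6

φ(109) = 109 − 1 = 108 = 2^2 · 3^3.
Test candidates g = 2, 3, … against the prime factors q ∈ {2, 3} of φ(109): g is a generator iff g^(108/q) ≢ 1 for every such q.
g = 2: 2^54 ≡ 108; 2^36 ≡ 1 — hits 1, so not a primitive root.
g = 3: 3^54 ≡ 1 — hits 1, so not a primitive root.
g = 4: 4^54 ≡ 1 — hits 1, so not a primitive root.
g = 5: 5^54 ≡ 1 — hits 1, so not a primitive root.
g = 6: 6^54 ≡ 108; 6^36 ≡ 63 — none is 1, so 6 is a primitive root.
So 6 is the smallest generator of (Z/109Z)^×.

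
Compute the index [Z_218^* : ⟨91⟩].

1

By Lagrange's theorem, ord_218(91) divides φ(218) = φ(2)·φ(109) = 1·108 = 108 = 2^2 · 3^3.
Divisors of 108: 1, 2, 3, 4, 6, 9, 12, 18, 27, 36, 54, 108.
Evaluate successive powers at the divisors of 108:
91^1 ≡ 91
91^2 ≡ 215
91^3 ≡ 163
91^4 ≡ 9
91^6 ≡ 191
91^9 ≡ 177
91^12 ≡ 75
91^18 ≡ 155
91^27 ≡ 185
91^36 ≡ 45
91^54 ≡ 217
91^108 ≡ 1
Thus |⟨91⟩| = ord(91) = 108.
Index = |(Z/218Z)^×| / |⟨91⟩| = 108 / 108 = 1.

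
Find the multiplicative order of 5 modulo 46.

22

By Lagrange's theorem, ord_46(5) divides φ(46) = φ(2)·φ(23) = 1·22 = 22 = 2 · 11.
Divisors of 22: 1, 2, 11, 22.
Compute 5^d (mod 46) for the divisors d until we hit 1:
5^1 ≡ 5 (mod 46)
5^2 ≡ 25 (mod 46)
5^11 ≡ 45 (mod 46)
5^22 ≡ 1 (mod 46) ✓
Hence ord(5) = 22.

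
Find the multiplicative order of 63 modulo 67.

ord(63) | φ(67) = 67 − 1 = 66 = 2 · 3 · 11.
Divisors of 66: 1, 2, 3, 6, 11, 22, 33, 66.
Compute 63^d (mod 67) for the divisors d until we hit 1:
63^1 ≡ 63 (mod 67)
63^2 ≡ 16 (mod 67)
63^3 ≡ 3 (mod 67)
63^6 ≡ 9 (mod 67)
63^11 ≡ 30 (mod 67)
63^22 ≡ 29 (mod 67)
63^33 ≡ 66 (mod 67)
63^66 ≡ 1 (mod 67) ✓
The smallest such exponent is 66, so the order of 63 is 66.

66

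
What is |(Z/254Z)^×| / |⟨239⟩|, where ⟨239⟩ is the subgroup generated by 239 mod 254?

1

ord(239) | φ(254) = φ(2)·φ(127) = 1·126 = 126 = 2 · 3^2 · 7.
Divisors of 126: 1, 2, 3, 6, 7, 9, 14, 18, 21, 42, 63, 126.
Check 239^d mod 254 for each divisor in increasing order:
239^1 ≡ 239 (mod 254)
239^2 ≡ 225 (mod 254)
239^3 ≡ 181 (mod 254)
239^6 ≡ 249 (mod 254)
239^7 ≡ 75 (mod 254)
239^9 ≡ 111 (mod 254)
239^14 ≡ 37 (mod 254)
239^18 ≡ 129 (mod 254)
239^21 ≡ 235 (mod 254)
239^42 ≡ 107 (mod 254)
239^63 ≡ 253 (mod 254)
239^126 ≡ 1 (mod 254) ✓
Thus |⟨239⟩| = ord(239) = 126.
[(Z/254Z)^× : ⟨239⟩] = 126/126 = 1.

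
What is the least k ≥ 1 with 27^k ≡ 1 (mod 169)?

The order of 27 must divide φ(169) = φ(13^2) = 13·(13−1) = 156 = 2^2 · 3 · 13.
Divisors of 156: 1, 2, 3, 4, 6, 12, 13, 26, 39, 52, 78, 156.
Evaluate successive powers at the divisors of 156:
27^1 ≡ 27
27^2 ≡ 53
27^3 ≡ 79
27^4 ≡ 105
27^6 ≡ 157
27^12 ≡ 144
27^13 ≡ 1
The smallest such exponent is 13, so the order of 27 is 13.

13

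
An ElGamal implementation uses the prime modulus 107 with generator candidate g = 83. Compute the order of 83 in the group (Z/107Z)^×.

ord(83) | φ(107) = 107 − 1 = 106 = 2 · 53.
Divisors of 106: 1, 2, 53, 106.
Check 83^d mod 107 for each divisor in increasing order:
83^1 ≡ 83 (mod 107)
83^2 ≡ 41 (mod 107)
83^53 ≡ 1 (mod 107) ✓
The smallest such exponent is 53, so the order of 83 is 53.

53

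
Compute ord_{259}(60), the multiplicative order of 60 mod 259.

Since 60 ∈ (Z/259Z)^×, its order divides φ(259) = φ(7·37) = (7−1)·(37−1) = 6·36 = 216 = 2^3 · 3^3.
Divisors of 216: 1, 2, 3, 4, 6, 8, 9, 12, 18, 24, 27, 36, 54, 72, 108, 216.
Test each divisor d:
60^1 ≡ 60 (mod 259)
60^2 ≡ 233 (mod 259)
60^3 ≡ 253 (mod 259)
60^4 ≡ 158 (mod 259)
60^6 ≡ 36 (mod 259)
60^8 ≡ 100 (mod 259)
60^9 ≡ 43 (mod 259)
60^12 ≡ 1 (mod 259) ✓
Therefore the multiplicative order of 60 modulo 259 is 12.

12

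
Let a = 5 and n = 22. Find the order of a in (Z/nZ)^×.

5

By Lagrange's theorem, ord_22(5) divides φ(22) = φ(2)·φ(11) = 1·10 = 10 = 2 · 5.
Divisors of 10: 1, 2, 5, 10.
Compute 5^d (mod 22) for the divisors d until we hit 1:
5^1 ≡ 5 (mod 22)
5^2 ≡ 3 (mod 22)
5^5 ≡ 1 (mod 22) ✓
The smallest such exponent is 5, so the order of 5 is 5.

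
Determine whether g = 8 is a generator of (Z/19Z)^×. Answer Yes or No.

φ(19) = 19 − 1 = 18 = 2 · 3^2.
An element g generates (Z/19Z)^× iff g^(18/q) ≢ 1 (mod 19) for each prime q ∈ {2, 3}.
8^9 ≡ 18 (mod 19)  [q = 2: ≢ 1 ✓]
8^6 ≡ 1 (mod 19)  [q = 3: ≡ 1 ✗]
The check at q = 3 fails, so 8 generates a proper subgroup.

No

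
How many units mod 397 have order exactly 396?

120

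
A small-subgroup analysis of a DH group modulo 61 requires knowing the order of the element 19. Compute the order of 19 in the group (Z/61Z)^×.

30

By Lagrange's theorem, ord_61(19) divides φ(61) = 61 − 1 = 60 = 2^2 · 3 · 5.
Divisors of 60: 1, 2, 3, 4, 5, 6, 10, 12, 15, 20, 30, 60.
Check 19^d mod 61 for each divisor in increasing order:
19^1 ≡ 19 (mod 61)
19^2 ≡ 56 (mod 61)
19^3 ≡ 27 (mod 61)
19^4 ≡ 25 (mod 61)
19^5 ≡ 48 (mod 61)
19^6 ≡ 58 (mod 61)
19^10 ≡ 47 (mod 61)
19^12 ≡ 9 (mod 61)
19^15 ≡ 60 (mod 61)
19^20 ≡ 13 (mod 61)
19^30 ≡ 1 (mod 61) ✓
Hence ord(19) = 30.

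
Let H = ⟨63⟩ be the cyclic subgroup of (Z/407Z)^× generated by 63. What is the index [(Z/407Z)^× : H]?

12

The order of 63 must divide φ(407) = φ(11·37) = (11−1)·(37−1) = 10·36 = 360 = 2^3 · 3^2 · 5.
Divisors of 360: 1, 2, 3, 4, 5, 6, 8, 9, 10, 12, 15, 18, 20, 24, 30, 36, 40, 45, 60, 72, 90, 120, 180, 360.
Check 63^d mod 407 for each divisor in increasing order:
63^1 ≡ 63 (mod 407)
63^2 ≡ 306 (mod 407)
63^3 ≡ 149 (mod 407)
63^4 ≡ 26 (mod 407)
63^5 ≡ 10 (mod 407)
63^6 ≡ 223 (mod 407)
63^8 ≡ 269 (mod 407)
63^9 ≡ 260 (mod 407)
63^10 ≡ 100 (mod 407)
63^12 ≡ 75 (mod 407)
63^15 ≡ 186 (mod 407)
63^18 ≡ 38 (mod 407)
63^20 ≡ 232 (mod 407)
63^24 ≡ 334 (mod 407)
63^30 ≡ 1 (mod 407) ✓
Thus |⟨63⟩| = ord(63) = 30.
[(Z/407Z)^× : ⟨63⟩] = 360/30 = 12.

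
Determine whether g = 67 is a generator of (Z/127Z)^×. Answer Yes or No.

Yes

φ(127) = 127 − 1 = 126 = 2 · 3^2 · 7.
It suffices to check that the order of 67 is not a proper divisor of 126: compute 67^(126/q) for q ∈ {2, 3, 7}.
67^63 ≡ 126 (mod 127)  [q = 2: ≢ 1 ✓]
67^42 ≡ 107 (mod 127)  [q = 3: ≢ 1 ✓]
67^18 ≡ 4 (mod 127)  [q = 7: ≢ 1 ✓]
All checks pass, so 67 has order 126 and is a primitive root modulo 127.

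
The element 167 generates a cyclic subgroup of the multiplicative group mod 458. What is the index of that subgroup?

The order of 167 must divide φ(458) = φ(2)·φ(229) = 1·228 = 228 = 2^2 · 3 · 19.
Divisors of 228: 1, 2, 3, 4, 6, 12, 19, 38, 57, 76, 114, 228.
Check 167^d mod 458 for each divisor in increasing order:
167^1 ≡ 167 (mod 458)
167^2 ≡ 409 (mod 458)
167^3 ≡ 61 (mod 458)
167^4 ≡ 111 (mod 458)
167^6 ≡ 57 (mod 458)
167^12 ≡ 43 (mod 458)
167^19 ≡ 323 (mod 458)
167^38 ≡ 363 (mod 458)
167^57 ≡ 1 (mod 458) ✓
Thus |⟨167⟩| = ord(167) = 57.
The index is φ(458) / ord(167) = 228 / 57 = 4.

4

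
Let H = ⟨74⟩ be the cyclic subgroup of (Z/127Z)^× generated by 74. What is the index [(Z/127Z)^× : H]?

2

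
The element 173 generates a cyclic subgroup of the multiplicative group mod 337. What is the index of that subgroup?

12

The order of 173 must divide φ(337) = 337 − 1 = 336 = 2^4 · 3 · 7.
Divisors of 336: 1, 2, 3, 4, 6, 7, 8, 12, 14, 16, 21, 24, 28, 42, 48, 56, 84, 112, 168, 336.
Compute 173^d (mod 337) for the divisors d until we hit 1:
173^1 ≡ 173 (mod 337)
173^2 ≡ 273 (mod 337)
173^3 ≡ 49 (mod 337)
173^4 ≡ 52 (mod 337)
173^6 ≡ 42 (mod 337)
173^7 ≡ 189 (mod 337)
173^8 ≡ 8 (mod 337)
173^12 ≡ 79 (mod 337)
173^14 ≡ 336 (mod 337)
173^16 ≡ 64 (mod 337)
173^21 ≡ 148 (mod 337)
173^24 ≡ 175 (mod 337)
173^28 ≡ 1 (mod 337) ✓
The order of 173 is 28, so the subgroup it generates has 28 elements.
The index is φ(337) / ord(173) = 336 / 28 = 12.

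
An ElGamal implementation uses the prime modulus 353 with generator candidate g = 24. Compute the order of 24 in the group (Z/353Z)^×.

352

Since 24 ∈ (Z/353Z)^×, its order divides φ(353) = 353 − 1 = 352 = 2^5 · 11.
Divisors of 352: 1, 2, 4, 8, 11, 16, 22, 32, 44, 88, 176, 352.
Test each divisor d:
24^1 ≡ 24
24^2 ≡ 223
24^4 ≡ 309
24^8 ≡ 171
24^11 ≡ 216
24^16 ≡ 295
24^22 ≡ 60
24^32 ≡ 187
24^44 ≡ 70
24^88 ≡ 311
24^176 ≡ 352
24^352 ≡ 1
The smallest such exponent is 352, so the order of 24 is 352.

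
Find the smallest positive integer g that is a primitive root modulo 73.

φ(73) = 73 − 1 = 72 = 2^3 · 3^2.
g is a primitive root iff g^(72/q) ≢ 1 (mod 73) for each prime q ∈ {2, 3}.
g = 2: 2^36 ≡ 1 — hits 1, so not a primitive root.
g = 3: 3^36 ≡ 1 — hits 1, so not a primitive root.
g = 4: 4^36 ≡ 1 — hits 1, so not a primitive root.
g = 5: 5^36 ≡ 72; 5^24 ≡ 8 — none is 1, so 5 is a primitive root.
Hence the least primitive root of 73 is 5.

5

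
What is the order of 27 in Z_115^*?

44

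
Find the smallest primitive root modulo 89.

3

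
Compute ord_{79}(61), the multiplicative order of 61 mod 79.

By Lagrange's theorem, ord_79(61) divides φ(79) = 79 − 1 = 78 = 2 · 3 · 13.
Divisors of 78: 1, 2, 3, 6, 13, 26, 39, 78.
Check 61^d mod 79 for each divisor in increasing order:
61^1 ≡ 61 (mod 79)
61^2 ≡ 8 (mod 79)
61^3 ≡ 14 (mod 79)
61^6 ≡ 38 (mod 79)
61^13 ≡ 78 (mod 79)
61^26 ≡ 1 (mod 79) ✓
So ord_79(61) = 26.

26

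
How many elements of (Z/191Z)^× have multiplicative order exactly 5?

4

φ(191) = 191 − 1 = 190 = 2 · 5 · 19.
In a cyclic group of order 190, there are φ(d) elements of order d for each divisor d of 190, and zero for non-divisors.
5 | 190, and φ(5) = 5 − 1 = 4.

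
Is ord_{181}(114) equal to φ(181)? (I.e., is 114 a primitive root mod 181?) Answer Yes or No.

No

φ(181) = 181 − 1 = 180 = 2^2 · 3^2 · 5.
Test 114^(180/q) mod 181 for each prime factor q of 180:
114^90 ≡ 1 (mod 181)  [q = 2: ≡ 1 ✗]
114^60 ≡ 1 (mod 181)  [q = 3: ≡ 1 ✗]
114^36 ≡ 42 (mod 181)  [q = 5: ≢ 1 ✓]
114^90 ≡ 1 shows ord(114) | 90, strictly less than φ(181); not a primitive root.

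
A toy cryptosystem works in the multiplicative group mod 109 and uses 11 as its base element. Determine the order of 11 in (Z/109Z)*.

108

ord(11) | φ(109) = 109 − 1 = 108 = 2^2 · 3^3.
Divisors of 108: 1, 2, 3, 4, 6, 9, 12, 18, 27, 36, 54, 108.
Evaluate successive powers at the divisors of 108:
11^1 ≡ 11 (mod 109)
11^2 ≡ 12 (mod 109)
11^3 ≡ 23 (mod 109)
11^4 ≡ 35 (mod 109)
11^6 ≡ 93 (mod 109)
11^9 ≡ 68 (mod 109)
11^12 ≡ 38 (mod 109)
11^18 ≡ 46 (mod 109)
11^27 ≡ 76 (mod 109)
11^36 ≡ 45 (mod 109)
11^54 ≡ 108 (mod 109)
11^108 ≡ 1 (mod 109) ✓
So ord_109(11) = 108.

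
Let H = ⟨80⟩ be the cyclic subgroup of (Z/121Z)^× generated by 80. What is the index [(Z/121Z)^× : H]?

2

ord(80) | φ(121) = φ(11^2) = 11·(11−1) = 110 = 2 · 5 · 11.
Divisors of 110: 1, 2, 5, 10, 11, 22, 55, 110.
Evaluate successive powers at the divisors of 110:
80^1 ≡ 80 (mod 121)
80^2 ≡ 108 (mod 121)
80^5 ≡ 89 (mod 121)
80^10 ≡ 56 (mod 121)
80^11 ≡ 3 (mod 121)
80^22 ≡ 9 (mod 121)
80^55 ≡ 1 (mod 121) ✓
The order of 80 is 55, so the subgroup it generates has 55 elements.
[(Z/121Z)^× : ⟨80⟩] = 110/55 = 2.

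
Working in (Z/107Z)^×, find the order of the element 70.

106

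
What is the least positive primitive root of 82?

φ(82) = φ(2)·φ(41) = 1·40 = 40 = 2^3 · 5.
g is a primitive root iff g^(40/q) ≢ 1 (mod 82) for each prime q ∈ {2, 5}.
g = 2: gcd(2, 82) = 2 > 1, not a unit — skip.
g = 3: 3^20 ≡ 81; 3^8 ≡ 1 — hits 1, so not a primitive root.
g = 4: gcd(4, 82) = 2 > 1, not a unit — skip.
g = 5: 5^20 ≡ 1 — hits 1, so not a primitive root.
g = 6: gcd(6, 82) = 2 > 1, not a unit — skip.
g = 7: 7^20 ≡ 81; 7^8 ≡ 37 — none is 1, so 7 is a primitive root.
So 7 is the smallest generator of (Z/82Z)^×.

7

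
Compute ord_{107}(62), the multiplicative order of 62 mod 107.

53

The order of 62 must divide φ(107) = 107 − 1 = 106 = 2 · 53.
Divisors of 106: 1, 2, 53, 106.
Compute 62^d (mod 107) for the divisors d until we hit 1:
62^1 ≡ 62 (mod 107)
62^2 ≡ 99 (mod 107)
62^53 ≡ 1 (mod 107) ✓
So ord_107(62) = 53.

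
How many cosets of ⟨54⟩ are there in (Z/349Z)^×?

1

Since 54 ∈ (Z/349Z)^×, its order divides φ(349) = 349 − 1 = 348 = 2^2 · 3 · 29.
Divisors of 348: 1, 2, 3, 4, 6, 12, 29, 58, 87, 116, 174, 348.
Evaluate successive powers at the divisors of 348:
54^1 ≡ 54
54^2 ≡ 124
54^3 ≡ 65
54^4 ≡ 20
54^6 ≡ 37
54^12 ≡ 322
54^29 ≡ 325
54^58 ≡ 227
54^87 ≡ 136
54^116 ≡ 226
54^174 ≡ 348
54^348 ≡ 1
The order of 54 is 348, so the subgroup it generates has 348 elements.
The index is φ(349) / ord(54) = 348 / 348 = 1.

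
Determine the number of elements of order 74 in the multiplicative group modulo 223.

36

φ(223) = 223 − 1 = 222 = 2 · 3 · 37.
(Z/223Z)^× is cyclic (|G| = 222); a cyclic group of order m has exactly φ(d) elements of each order d | m, and none otherwise.
74 = 2 · 37 divides 222, and φ(74) = 36.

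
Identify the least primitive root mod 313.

φ(313) = 313 − 1 = 312 = 2^3 · 3 · 13.
g is a primitive root iff g^(312/q) ≢ 1 (mod 313) for each prime q ∈ {2, 3, 13}.
g = 2: 2^156 ≡ 1 — hits 1, so not a primitive root.
g = 3: 3^156 ≡ 1 — hits 1, so not a primitive root.
g = 4: 4^156 ≡ 1 — hits 1, so not a primitive root.
g = 5: 5^156 ≡ 312; 5^104 ≡ 1 — hits 1, so not a primitive root.
g = 6: 6^156 ≡ 1 — hits 1, so not a primitive root.
g = 7: 7^156 ≡ 312; 7^104 ≡ 1 — hits 1, so not a primitive root.
g = 8: 8^156 ≡ 1 — hits 1, so not a primitive root.
g = 9: 9^156 ≡ 1 — hits 1, so not a primitive root.
g = 10: 10^156 ≡ 312; 10^104 ≡ 214; 10^24 ≡ 103 — none is 1, so 10 is a primitive root.
So 10 is the smallest generator of (Z/313Z)^×.

10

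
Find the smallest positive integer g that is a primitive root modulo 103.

5

φ(103) = 103 − 1 = 102 = 2 · 3 · 17.
Test candidates g = 2, 3, … against the prime factors q ∈ {2, 3, 17} of φ(103): g is a generator iff g^(102/q) ≢ 1 for every such q.
g = 2: 2^51 ≡ 1 — hits 1, so not a primitive root.
g = 3: 3^51 ≡ 102; 3^34 ≡ 1 — hits 1, so not a primitive root.
g = 4: 4^51 ≡ 1 — hits 1, so not a primitive root.
g = 5: 5^51 ≡ 102; 5^34 ≡ 56; 5^6 ≡ 72 — none is 1, so 5 is a primitive root.
So 5 is the smallest generator of (Z/103Z)^×.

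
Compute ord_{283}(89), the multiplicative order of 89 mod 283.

141

ord(89) | φ(283) = 283 − 1 = 282 = 2 · 3 · 47.
Divisors of 282: 1, 2, 3, 6, 47, 94, 141, 282.
Evaluate successive powers at the divisors of 282:
89^1 ≡ 89
89^2 ≡ 280
89^3 ≡ 16
89^6 ≡ 256
89^47 ≡ 238
89^94 ≡ 44
89^141 ≡ 1
Hence ord(89) = 141.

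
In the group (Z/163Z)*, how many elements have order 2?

1

φ(163) = 163 − 1 = 162 = 2 · 3^4.
(Z/163Z)^× is cyclic (|G| = 162); a cyclic group of order m has exactly φ(d) elements of each order d | m, and none otherwise.
2 | 162, and φ(2) = 2 − 1 = 1.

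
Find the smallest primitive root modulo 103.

5

φ(103) = 103 − 1 = 102 = 2 · 3 · 17.
Test candidates g = 2, 3, … against the prime factors q ∈ {2, 3, 17} of φ(103): g is a generator iff g^(102/q) ≢ 1 for every such q.
g = 2: 2^51 ≡ 1 — hits 1, so not a primitive root.
g = 3: 3^51 ≡ 102; 3^34 ≡ 1 — hits 1, so not a primitive root.
g = 4: 4^51 ≡ 1 — hits 1, so not a primitive root.
g = 5: 5^51 ≡ 102; 5^34 ≡ 56; 5^6 ≡ 72 — none is 1, so 5 is a primitive root.
So 5 is the smallest generator of (Z/103Z)^×.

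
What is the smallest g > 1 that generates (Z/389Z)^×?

φ(389) = 389 − 1 = 388 = 2^2 · 97.
Test candidates g = 2, 3, … against the prime factors q ∈ {2, 97} of φ(389): g is a generator iff g^(388/q) ≢ 1 for every such q.
g = 2: 2^194 ≡ 388; 2^4 ≡ 16 — none is 1, so 2 is a primitive root.
So 2 is the smallest generator of (Z/389Z)^×.

2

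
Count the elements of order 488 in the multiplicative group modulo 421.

φ(421) = 421 − 1 = 420 = 2^2 · 3 · 5 · 7.
(Z/421Z)^× is cyclic (|G| = 420); a cyclic group of order m has exactly φ(d) elements of each order d | m, and none otherwise.
Since 488 ∤ 420, the count is 0.

0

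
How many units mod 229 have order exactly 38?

φ(229) = 229 − 1 = 228 = 2^2 · 3 · 19.
(Z/229Z)^× is cyclic (|G| = 228); a cyclic group of order m has exactly φ(d) elements of each order d | m, and none otherwise.
38 = 2 · 19 divides 228, and φ(38) = 18.

18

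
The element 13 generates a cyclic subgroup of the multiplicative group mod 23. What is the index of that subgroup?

2

By Lagrange's theorem, ord_23(13) divides φ(23) = 23 − 1 = 22 = 2 · 11.
Divisors of 22: 1, 2, 11, 22.
Test each divisor d:
13^1 ≡ 13
13^2 ≡ 8
13^11 ≡ 1
So ord_23(13) = 11, hence |⟨13⟩| = 11.
Index = |(Z/23Z)^×| / |⟨13⟩| = 22 / 11 = 2.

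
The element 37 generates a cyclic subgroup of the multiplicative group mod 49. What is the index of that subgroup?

2

The order of 37 must divide φ(49) = φ(7^2) = 7·(7−1) = 42 = 2 · 3 · 7.
Divisors of 42: 1, 2, 3, 6, 7, 14, 21, 42.
Compute 37^d (mod 49) for the divisors d until we hit 1:
37^1 ≡ 37
37^2 ≡ 46
37^3 ≡ 36
37^6 ≡ 22
37^7 ≡ 30
37^14 ≡ 18
37^21 ≡ 1
The order of 37 is 21, so the subgroup it generates has 21 elements.
Index = |(Z/49Z)^×| / |⟨37⟩| = 42 / 21 = 2.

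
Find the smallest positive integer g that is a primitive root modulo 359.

7

φ(359) = 359 − 1 = 358 = 2 · 179.
g is a primitive root iff g^(358/q) ≢ 1 (mod 359) for each prime q ∈ {2, 179}.
g = 2: 2^179 ≡ 1 — hits 1, so not a primitive root.
g = 3: 3^179 ≡ 1 — hits 1, so not a primitive root.
g = 4: 4^179 ≡ 1 — hits 1, so not a primitive root.
g = 5: 5^179 ≡ 1 — hits 1, so not a primitive root.
g = 6: 6^179 ≡ 1 — hits 1, so not a primitive root.
g = 7: 7^179 ≡ 358; 7^2 ≡ 49 — none is 1, so 7 is a primitive root.
Hence the least primitive root of 359 is 7.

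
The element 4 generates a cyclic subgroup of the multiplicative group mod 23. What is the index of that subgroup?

ord(4) | φ(23) = 23 − 1 = 22 = 2 · 11.
Divisors of 22: 1, 2, 11, 22.
Check 4^d mod 23 for each divisor in increasing order:
4^1 ≡ 4 (mod 23)
4^2 ≡ 16 (mod 23)
4^11 ≡ 1 (mod 23) ✓
So ord_23(4) = 11, hence |⟨4⟩| = 11.
Index = |(Z/23Z)^×| / |⟨4⟩| = 22 / 11 = 2.

2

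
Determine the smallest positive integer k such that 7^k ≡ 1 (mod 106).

26

By Lagrange's theorem, ord_106(7) divides φ(106) = φ(2)·φ(53) = 1·52 = 52 = 2^2 · 13.
Divisors of 52: 1, 2, 4, 13, 26, 52.
Evaluate successive powers at the divisors of 52:
7^1 ≡ 7 (mod 106)
7^2 ≡ 49 (mod 106)
7^4 ≡ 69 (mod 106)
7^13 ≡ 105 (mod 106)
7^26 ≡ 1 (mod 106) ✓
Therefore the multiplicative order of 7 modulo 106 is 26.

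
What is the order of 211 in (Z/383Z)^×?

382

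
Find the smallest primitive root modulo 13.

φ(13) = 13 − 1 = 12 = 2^2 · 3.
Test candidates g = 2, 3, … against the prime factors q ∈ {2, 3} of φ(13): g is a generator iff g^(12/q) ≢ 1 for every such q.
g = 2: 2^6 ≡ 12; 2^4 ≡ 3 — none is 1, so 2 is a primitive root.
So 2 is the smallest generator of (Z/13Z)^×.

2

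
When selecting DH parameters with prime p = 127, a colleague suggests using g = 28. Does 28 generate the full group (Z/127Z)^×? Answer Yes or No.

φ(127) = 127 − 1 = 126 = 2 · 3^2 · 7.
Test 28^(126/q) mod 127 for each prime factor q of 126:
28^63 ≡ 126 (mod 127)  [q = 2: ≢ 1 ✓]
28^42 ≡ 107 (mod 127)  [q = 3: ≢ 1 ✓]
28^18 ≡ 1 (mod 127)  [q = 7: ≡ 1 ✗]
Since 28^18 ≡ 1, the order of 28 divides 18 < 126, so 28 is not a primitive root.

No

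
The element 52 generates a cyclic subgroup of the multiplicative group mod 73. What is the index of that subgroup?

3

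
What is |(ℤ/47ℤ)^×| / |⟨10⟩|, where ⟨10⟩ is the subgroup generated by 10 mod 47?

1

The order of 10 must divide φ(47) = 47 − 1 = 46 = 2 · 23.
Divisors of 46: 1, 2, 23, 46.
Evaluate successive powers at the divisors of 46:
10^1 ≡ 10
10^2 ≡ 6
10^23 ≡ 46
10^46 ≡ 1
So ord_47(10) = 46, hence |⟨10⟩| = 46.
[(Z/47Z)^× : ⟨10⟩] = 46/46 = 1.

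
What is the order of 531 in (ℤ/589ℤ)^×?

10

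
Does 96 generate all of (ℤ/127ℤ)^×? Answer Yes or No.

φ(127) = 127 − 1 = 126 = 2 · 3^2 · 7.
It suffices to check that the order of 96 is not a proper divisor of 126: compute 96^(126/q) for q ∈ {2, 3, 7}.
96^63 ≡ 126 (mod 127)  [q = 2: ≢ 1 ✓]
96^42 ≡ 107 (mod 127)  [q = 3: ≢ 1 ✓]
96^18 ≡ 2 (mod 127)  [q = 7: ≢ 1 ✓]
All checks pass, so 96 has order 126 and is a primitive root modulo 127.

Yes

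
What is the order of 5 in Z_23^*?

22

Since 5 ∈ (Z/23Z)^×, its order divides φ(23) = 23 − 1 = 22 = 2 · 11.
Divisors of 22: 1, 2, 11, 22.
Test each divisor d:
5^1 ≡ 5 (mod 23)
5^2 ≡ 2 (mod 23)
5^11 ≡ 22 (mod 23)
5^22 ≡ 1 (mod 23) ✓
Therefore the multiplicative order of 5 modulo 23 is 22.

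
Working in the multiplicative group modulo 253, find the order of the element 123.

By Lagrange's theorem, ord_253(123) divides φ(253) = φ(11·23) = (11−1)·(23−1) = 10·22 = 220 = 2^2 · 5 · 11.
Divisors of 220: 1, 2, 4, 5, 10, 11, 20, 22, 44, 55, 110, 220.
Compute 123^d (mod 253) for the divisors d until we hit 1:
123^1 ≡ 123 (mod 253)
123^2 ≡ 202 (mod 253)
123^4 ≡ 71 (mod 253)
123^5 ≡ 131 (mod 253)
123^10 ≡ 210 (mod 253)
123^11 ≡ 24 (mod 253)
123^20 ≡ 78 (mod 253)
123^22 ≡ 70 (mod 253)
123^44 ≡ 93 (mod 253)
123^55 ≡ 208 (mod 253)
123^110 ≡ 1 (mod 253) ✓
The smallest such exponent is 110, so the order of 123 is 110.

110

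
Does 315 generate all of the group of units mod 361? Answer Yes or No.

No

φ(361) = φ(19^2) = 19·(19−1) = 342 = 2 · 3^2 · 19.
315 is a primitive root mod 361 iff 315^(φ(361)/q) ≢ 1 for every prime q | φ(361), i.e. q ∈ {2, 3, 19}.
315^171 ≡ 1 (mod 361)  [q = 2: ≡ 1 ✗]
315^114 ≡ 1 (mod 361)  [q = 3: ≡ 1 ✗]
315^18 ≡ 77 (mod 361)  [q = 19: ≢ 1 ✓]
315^171 ≡ 1 shows ord(315) | 171, strictly less than φ(361); not a primitive root.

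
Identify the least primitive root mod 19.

2

φ(19) = 19 − 1 = 18 = 2 · 3^2.
g is a primitive root iff g^(18/q) ≢ 1 (mod 19) for each prime q ∈ {2, 3}.
g = 2: 2^9 ≡ 18; 2^6 ≡ 7 — none is 1, so 2 is a primitive root.
The smallest primitive root modulo 19 is 2.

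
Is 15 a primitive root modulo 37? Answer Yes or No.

φ(37) = 37 − 1 = 36 = 2^2 · 3^2.
It suffices to check that the order of 15 is not a proper divisor of 36: compute 15^(36/q) for q ∈ {2, 3}.
15^18 ≡ 36 (mod 37)  [q = 2: ≢ 1 ✓]
15^12 ≡ 26 (mod 37)  [q = 3: ≢ 1 ✓]
All checks pass, so 15 has order 36 and is a primitive root modulo 37.

Yes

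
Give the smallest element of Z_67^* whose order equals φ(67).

2

φ(67) = 67 − 1 = 66 = 2 · 3 · 11.
Test candidates g = 2, 3, … against the prime factors q ∈ {2, 3, 11} of φ(67): g is a generator iff g^(66/q) ≢ 1 for every such q.
g = 2: 2^33 ≡ 66; 2^22 ≡ 37; 2^6 ≡ 64 — none is 1, so 2 is a primitive root.
Hence the least primitive root of 67 is 2.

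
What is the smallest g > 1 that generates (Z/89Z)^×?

3

φ(89) = 89 − 1 = 88 = 2^3 · 11.
g is a primitive root iff g^(88/q) ≢ 1 (mod 89) for each prime q ∈ {2, 11}.
g = 2: 2^44 ≡ 1 — hits 1, so not a primitive root.
g = 3: 3^44 ≡ 88; 3^8 ≡ 64 — none is 1, so 3 is a primitive root.
Hence the least primitive root of 89 is 3.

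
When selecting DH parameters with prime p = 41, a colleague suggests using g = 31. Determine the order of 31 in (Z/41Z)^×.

ord(31) | φ(41) = 41 − 1 = 40 = 2^3 · 5.
Divisors of 40: 1, 2, 4, 5, 8, 10, 20, 40.
Test each divisor d:
31^1 ≡ 31 (mod 41)
31^2 ≡ 18 (mod 41)
31^4 ≡ 37 (mod 41)
31^5 ≡ 40 (mod 41)
31^8 ≡ 16 (mod 41)
31^10 ≡ 1 (mod 41) ✓
Hence ord(31) = 10.

10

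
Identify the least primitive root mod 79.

3

φ(79) = 79 − 1 = 78 = 2 · 3 · 13.
g is a primitive root iff g^(78/q) ≢ 1 (mod 79) for each prime q ∈ {2, 3, 13}.
g = 2: 2^39 ≡ 1 — hits 1, so not a primitive root.
g = 3: 3^39 ≡ 78; 3^26 ≡ 23; 3^6 ≡ 18 — none is 1, so 3 is a primitive root.
Hence the least primitive root of 79 is 3.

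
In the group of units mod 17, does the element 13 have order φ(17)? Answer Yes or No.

No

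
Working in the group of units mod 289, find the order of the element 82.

Since 82 ∈ (Z/289Z)^×, its order divides φ(289) = φ(17^2) = 17·(17−1) = 272 = 2^4 · 17.
Divisors of 272: 1, 2, 4, 8, 16, 17, 34, 68, 136, 272.
Compute 82^d (mod 289) for the divisors d until we hit 1:
82^1 ≡ 82
82^2 ≡ 77
82^4 ≡ 149
82^8 ≡ 237
82^16 ≡ 103
82^17 ≡ 65
82^34 ≡ 179
82^68 ≡ 251
82^136 ≡ 288
82^272 ≡ 1
Therefore the multiplicative order of 82 modulo 289 is 272.

272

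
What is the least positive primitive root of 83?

2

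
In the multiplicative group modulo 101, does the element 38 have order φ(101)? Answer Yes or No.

Yes

φ(101) = 101 − 1 = 100 = 2^2 · 5^2.
Test 38^(100/q) mod 101 for each prime factor q of 100:
38^50 ≡ 100 (mod 101)  [q = 2: ≢ 1 ✓]
38^20 ≡ 36 (mod 101)  [q = 5: ≢ 1 ✓]
Every test exponent gives a nontrivial residue, hence 38 generates the full group.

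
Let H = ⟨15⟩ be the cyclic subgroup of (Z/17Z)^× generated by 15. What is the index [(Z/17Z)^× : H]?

2

ord(15) | φ(17) = 17 − 1 = 16 = 2^4.
Divisors of 16: 1, 2, 4, 8, 16.
Test each divisor d:
15^1 ≡ 15
15^2 ≡ 4
15^4 ≡ 16
15^8 ≡ 1
Thus |⟨15⟩| = ord(15) = 8.
Index = |(Z/17Z)^×| / |⟨15⟩| = 16 / 8 = 2.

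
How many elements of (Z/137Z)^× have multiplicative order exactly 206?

0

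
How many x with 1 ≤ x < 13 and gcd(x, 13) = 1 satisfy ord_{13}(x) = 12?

4

φ(13) = 13 − 1 = 12 = 2^2 · 3.
In a cyclic group of order 12, there are φ(d) elements of order d for each divisor d of 12, and zero for non-divisors.
12 = 2^2 · 3 divides 12, and φ(12) = 4.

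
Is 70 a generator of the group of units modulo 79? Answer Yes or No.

φ(79) = 79 − 1 = 78 = 2 · 3 · 13.
70 is a primitive root mod 79 iff 70^(φ(79)/q) ≢ 1 for every prime q | φ(79), i.e. q ∈ {2, 3, 13}.
70^39 ≡ 78 (mod 79)  [q = 2: ≢ 1 ✓]
70^26 ≡ 55 (mod 79)  [q = 3: ≢ 1 ✓]
70^6 ≡ 8 (mod 79)  [q = 13: ≢ 1 ✓]
None equal 1, so ord_79(70) = 78: 70 is a primitive root.

Yes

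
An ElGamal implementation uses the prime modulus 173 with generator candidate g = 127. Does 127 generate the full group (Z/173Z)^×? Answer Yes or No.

Yes

φ(173) = 173 − 1 = 172 = 2^2 · 43.
127 is a primitive root mod 173 iff 127^(φ(173)/q) ≢ 1 for every prime q | φ(173), i.e. q ∈ {2, 43}.
127^86 ≡ 172 (mod 173)  [q = 2: ≢ 1 ✓]
127^4 ≡ 43 (mod 173)  [q = 43: ≢ 1 ✓]
All checks pass, so 127 has order 172 and is a primitive root modulo 173.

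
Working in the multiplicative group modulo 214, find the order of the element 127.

ord(127) | φ(214) = φ(2)·φ(107) = 1·106 = 106 = 2 · 53.
Divisors of 106: 1, 2, 53, 106.
Test each divisor d:
127^1 ≡ 127 (mod 214)
127^2 ≡ 79 (mod 214)
127^53 ≡ 213 (mod 214)
127^106 ≡ 1 (mod 214) ✓
The smallest such exponent is 106, so the order of 127 is 106.

106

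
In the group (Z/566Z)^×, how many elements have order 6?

2

φ(566) = φ(2)·φ(283) = 1·282 = 282 = 2 · 3 · 47.
(Z/566Z)^× is cyclic (|G| = 282); a cyclic group of order m has exactly φ(d) elements of each order d | m, and none otherwise.
6 = 2 · 3 divides 282, and φ(6) = 2.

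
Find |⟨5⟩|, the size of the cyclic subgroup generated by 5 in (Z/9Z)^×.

6

ord(5) | φ(9) = φ(3^2) = 3·(3−1) = 6 = 2 · 3.
Divisors of 6: 1, 2, 3, 6.
Check 5^d mod 9 for each divisor in increasing order:
5^1 ≡ 5
5^2 ≡ 7
5^3 ≡ 8
5^6 ≡ 1
Hence ord(5) = 6.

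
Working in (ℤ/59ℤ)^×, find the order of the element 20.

The order of 20 must divide φ(59) = 59 − 1 = 58 = 2 · 29.
Divisors of 58: 1, 2, 29, 58.
Test each divisor d:
20^1 ≡ 20
20^2 ≡ 46
20^29 ≡ 1
So ord_59(20) = 29.

29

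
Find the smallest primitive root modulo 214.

5

φ(214) = φ(2)·φ(107) = 1·106 = 106 = 2 · 53.
g is a primitive root iff g^(106/q) ≢ 1 (mod 214) for each prime q ∈ {2, 53}.
g = 2: gcd(2, 214) = 2 > 1, not a unit — skip.
g = 3: 3^53 ≡ 1 — hits 1, so not a primitive root.
g = 4: gcd(4, 214) = 2 > 1, not a unit — skip.
g = 5: 5^53 ≡ 213; 5^2 ≡ 25 — none is 1, so 5 is a primitive root.
The smallest primitive root modulo 214 is 5.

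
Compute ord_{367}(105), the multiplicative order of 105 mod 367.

61

The order of 105 must divide φ(367) = 367 − 1 = 366 = 2 · 3 · 61.
Divisors of 366: 1, 2, 3, 6, 61, 122, 183, 366.
Test each divisor d:
105^1 ≡ 105 (mod 367)
105^2 ≡ 15 (mod 367)
105^3 ≡ 107 (mod 367)
105^6 ≡ 72 (mod 367)
105^61 ≡ 1 (mod 367) ✓
Hence ord(105) = 61.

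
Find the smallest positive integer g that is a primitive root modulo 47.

5

φ(47) = 47 − 1 = 46 = 2 · 23.
Test candidates g = 2, 3, … against the prime factors q ∈ {2, 23} of φ(47): g is a generator iff g^(46/q) ≢ 1 for every such q.
g = 2: 2^23 ≡ 1 — hits 1, so not a primitive root.
g = 3: 3^23 ≡ 1 — hits 1, so not a primitive root.
g = 4: 4^23 ≡ 1 — hits 1, so not a primitive root.
g = 5: 5^23 ≡ 46; 5^2 ≡ 25 — none is 1, so 5 is a primitive root.
So 5 is the smallest generator of (Z/47Z)^×.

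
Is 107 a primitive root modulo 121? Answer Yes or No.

Yes

φ(121) = φ(11^2) = 11·(11−1) = 110 = 2 · 5 · 11.
It suffices to check that the order of 107 is not a proper divisor of 110: compute 107^(110/q) for q ∈ {2, 5, 11}.
107^55 ≡ 120 (mod 121)  [q = 2: ≢ 1 ✓]
107^22 ≡ 9 (mod 121)  [q = 5: ≢ 1 ✓]
107^10 ≡ 78 (mod 121)  [q = 11: ≢ 1 ✓]
All checks pass, so 107 has order 110 and is a primitive root modulo 121.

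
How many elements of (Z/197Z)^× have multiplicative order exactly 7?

φ(197) = 197 − 1 = 196 = 2^2 · 7^2.
(Z/197Z)^× is cyclic (|G| = 196); a cyclic group of order m has exactly φ(d) elements of each order d | m, and none otherwise.
7 | 196, and φ(7) = 7 − 1 = 6.

6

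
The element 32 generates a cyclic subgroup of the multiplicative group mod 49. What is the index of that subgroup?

2

Since 32 ∈ (Z/49Z)^×, its order divides φ(49) = φ(7^2) = 7·(7−1) = 42 = 2 · 3 · 7.
Divisors of 42: 1, 2, 3, 6, 7, 14, 21, 42.
Compute 32^d (mod 49) for the divisors d until we hit 1:
32^1 ≡ 32 (mod 49)
32^2 ≡ 44 (mod 49)
32^3 ≡ 36 (mod 49)
32^6 ≡ 22 (mod 49)
32^7 ≡ 18 (mod 49)
32^14 ≡ 30 (mod 49)
32^21 ≡ 1 (mod 49) ✓
So ord_49(32) = 21, hence |⟨32⟩| = 21.
[(Z/49Z)^× : ⟨32⟩] = 42/21 = 2.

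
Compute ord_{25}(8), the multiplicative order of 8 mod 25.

20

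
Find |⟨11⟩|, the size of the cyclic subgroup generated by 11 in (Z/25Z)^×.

5

ord(11) | φ(25) = φ(5^2) = 5·(5−1) = 20 = 2^2 · 5.
Divisors of 20: 1, 2, 4, 5, 10, 20.
Evaluate successive powers at the divisors of 20:
11^1 ≡ 11
11^2 ≡ 21
11^4 ≡ 16
11^5 ≡ 1
Hence ord(11) = 5.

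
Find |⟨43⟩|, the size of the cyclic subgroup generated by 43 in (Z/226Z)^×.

112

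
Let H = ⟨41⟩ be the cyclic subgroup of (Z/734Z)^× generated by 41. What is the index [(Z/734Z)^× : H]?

The order of 41 must divide φ(734) = φ(2)·φ(367) = 1·366 = 366 = 2 · 3 · 61.
Divisors of 366: 1, 2, 3, 6, 61, 122, 183, 366.
Compute 41^d (mod 734) for the divisors d until we hit 1:
41^1 ≡ 41
41^2 ≡ 213
41^3 ≡ 659
41^6 ≡ 487
41^61 ≡ 83
41^122 ≡ 283
41^183 ≡ 1
Thus |⟨41⟩| = ord(41) = 183.
[(Z/734Z)^× : ⟨41⟩] = 366/183 = 2.

2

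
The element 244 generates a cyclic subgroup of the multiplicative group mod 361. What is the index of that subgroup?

The order of 244 must divide φ(361) = φ(19^2) = 19·(19−1) = 342 = 2 · 3^2 · 19.
Divisors of 342: 1, 2, 3, 6, 9, 18, 19, 38, 57, 114, 171, 342.
Test each divisor d:
244^1 ≡ 244
244^2 ≡ 332
244^3 ≡ 144
244^6 ≡ 159
244^9 ≡ 153
244^18 ≡ 305
244^19 ≡ 54
244^38 ≡ 28
244^57 ≡ 68
244^114 ≡ 292
244^171 ≡ 1
Thus |⟨244⟩| = ord(244) = 171.
The index is φ(361) / ord(244) = 342 / 171 = 2.

2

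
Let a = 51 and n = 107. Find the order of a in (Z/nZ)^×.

106

The order of 51 must divide φ(107) = 107 − 1 = 106 = 2 · 53.
Divisors of 106: 1, 2, 53, 106.
Evaluate successive powers at the divisors of 106:
51^1 ≡ 51
51^2 ≡ 33
51^53 ≡ 106
51^106 ≡ 1
Hence ord(51) = 106.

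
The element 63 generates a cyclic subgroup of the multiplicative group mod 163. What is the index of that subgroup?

1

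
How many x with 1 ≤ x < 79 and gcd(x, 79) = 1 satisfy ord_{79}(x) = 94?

0

φ(79) = 79 − 1 = 78 = 2 · 3 · 13.
(Z/79Z)^× is cyclic (|G| = 78); a cyclic group of order m has exactly φ(d) elements of each order d | m, and none otherwise.
Here 78 is not a multiple of 94, so there are no elements of order 94.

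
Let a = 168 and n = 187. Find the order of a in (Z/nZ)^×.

By Lagrange's theorem, ord_187(168) divides φ(187) = φ(11·17) = (11−1)·(17−1) = 10·16 = 160 = 2^5 · 5.
Divisors of 160: 1, 2, 4, 5, 8, 10, 16, 20, 32, 40, 80, 160.
Test each divisor d:
168^1 ≡ 168
168^2 ≡ 174
168^4 ≡ 169
168^5 ≡ 155
168^8 ≡ 137
168^10 ≡ 89
168^16 ≡ 69
168^20 ≡ 67
168^32 ≡ 86
168^40 ≡ 1
So ord_187(168) = 40.

40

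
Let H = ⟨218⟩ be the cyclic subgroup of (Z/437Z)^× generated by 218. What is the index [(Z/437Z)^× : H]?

2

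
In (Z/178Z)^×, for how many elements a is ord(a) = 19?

0

φ(178) = φ(2)·φ(89) = 1·88 = 88 = 2^3 · 11.
(Z/178Z)^× is cyclic (|G| = 88); a cyclic group of order m has exactly φ(d) elements of each order d | m, and none otherwise.
Since 19 ∤ 88, the count is 0.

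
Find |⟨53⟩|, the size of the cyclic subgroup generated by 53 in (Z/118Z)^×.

The order of 53 must divide φ(118) = φ(2)·φ(59) = 1·58 = 58 = 2 · 29.
Divisors of 58: 1, 2, 29, 58.
Evaluate successive powers at the divisors of 58:
53^1 ≡ 53 (mod 118)
53^2 ≡ 95 (mod 118)
53^29 ≡ 1 (mod 118) ✓
Hence ord(53) = 29.

29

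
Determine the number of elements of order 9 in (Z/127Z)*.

6

φ(127) = 127 − 1 = 126 = 2 · 3^2 · 7.
In a cyclic group of order 126, there are φ(d) elements of order d for each divisor d of 126, and zero for non-divisors.
9 = 3^2 divides 126, and φ(9) = 6.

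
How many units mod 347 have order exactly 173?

φ(347) = 347 − 1 = 346 = 2 · 173.
In a cyclic group of order 346, there are φ(d) elements of order d for each divisor d of 346, and zero for non-divisors.
173 | 346, and φ(173) = 173 − 1 = 172.

172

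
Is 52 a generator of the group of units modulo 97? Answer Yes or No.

No

φ(97) = 97 − 1 = 96 = 2^5 · 3.
An element g generates (Z/97Z)^× iff g^(96/q) ≢ 1 (mod 97) for each prime q ∈ {2, 3}.
52^48 ≡ 96 (mod 97)  [q = 2: ≢ 1 ✓]
52^32 ≡ 1 (mod 97)  [q = 3: ≡ 1 ✗]
Since 52^32 ≡ 1, the order of 52 divides 32 < 96, so 52 is not a primitive root.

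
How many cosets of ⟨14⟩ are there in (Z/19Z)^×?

1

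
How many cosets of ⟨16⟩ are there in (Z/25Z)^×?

Since 16 ∈ (Z/25Z)^×, its order divides φ(25) = φ(5^2) = 5·(5−1) = 20 = 2^2 · 5.
Divisors of 20: 1, 2, 4, 5, 10, 20.
Compute 16^d (mod 25) for the divisors d until we hit 1:
16^1 ≡ 16
16^2 ≡ 6
16^4 ≡ 11
16^5 ≡ 1
So ord_25(16) = 5, hence |⟨16⟩| = 5.
Index = |(Z/25Z)^×| / |⟨16⟩| = 20 / 5 = 4.

4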